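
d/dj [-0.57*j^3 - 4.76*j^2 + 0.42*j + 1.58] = -1.71*j^2 - 9.52*j + 0.42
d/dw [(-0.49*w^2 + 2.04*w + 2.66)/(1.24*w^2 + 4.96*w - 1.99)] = (-4.96*w^2 - 4.6466*w - 17.2532)/(1.5376*w^4 + 12.3008*w^3 + 19.6664*w^2 - 19.7408*w + 3.9601)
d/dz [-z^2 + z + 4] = 1 - 2*z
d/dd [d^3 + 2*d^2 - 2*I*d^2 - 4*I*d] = 3*d^2 + 4*d*(1 - I) - 4*I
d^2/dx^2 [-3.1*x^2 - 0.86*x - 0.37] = -6.20000000000000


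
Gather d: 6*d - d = 5*d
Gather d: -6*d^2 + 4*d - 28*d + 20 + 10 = -6*d^2 - 24*d + 30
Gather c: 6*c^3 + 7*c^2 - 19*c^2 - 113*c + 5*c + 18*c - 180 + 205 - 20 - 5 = 6*c^3 - 12*c^2 - 90*c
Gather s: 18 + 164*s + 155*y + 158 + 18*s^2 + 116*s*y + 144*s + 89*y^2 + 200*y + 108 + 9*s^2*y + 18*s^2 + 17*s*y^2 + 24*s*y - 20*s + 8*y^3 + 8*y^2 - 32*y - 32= s^2*(9*y + 36) + s*(17*y^2 + 140*y + 288) + 8*y^3 + 97*y^2 + 323*y + 252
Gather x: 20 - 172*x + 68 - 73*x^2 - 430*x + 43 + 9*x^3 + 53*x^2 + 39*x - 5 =9*x^3 - 20*x^2 - 563*x + 126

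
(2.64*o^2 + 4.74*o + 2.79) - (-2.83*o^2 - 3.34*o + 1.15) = 5.47*o^2 + 8.08*o + 1.64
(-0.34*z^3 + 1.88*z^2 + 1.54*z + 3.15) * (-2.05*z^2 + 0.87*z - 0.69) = 0.697*z^5 - 4.1498*z^4 - 1.2868*z^3 - 6.4149*z^2 + 1.6779*z - 2.1735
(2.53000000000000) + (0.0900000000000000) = 2.62000000000000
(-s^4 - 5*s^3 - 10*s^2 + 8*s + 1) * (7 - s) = s^5 - 2*s^4 - 25*s^3 - 78*s^2 + 55*s + 7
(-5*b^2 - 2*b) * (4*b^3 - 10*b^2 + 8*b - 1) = -20*b^5 + 42*b^4 - 20*b^3 - 11*b^2 + 2*b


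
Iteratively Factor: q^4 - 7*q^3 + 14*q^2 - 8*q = (q - 1)*(q^3 - 6*q^2 + 8*q) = (q - 2)*(q - 1)*(q^2 - 4*q) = q*(q - 2)*(q - 1)*(q - 4)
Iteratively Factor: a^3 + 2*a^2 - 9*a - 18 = (a - 3)*(a^2 + 5*a + 6) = (a - 3)*(a + 2)*(a + 3)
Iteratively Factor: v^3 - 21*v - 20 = (v - 5)*(v^2 + 5*v + 4) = (v - 5)*(v + 1)*(v + 4)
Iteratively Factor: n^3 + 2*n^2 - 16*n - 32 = (n + 2)*(n^2 - 16) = (n - 4)*(n + 2)*(n + 4)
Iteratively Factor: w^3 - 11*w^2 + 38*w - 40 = (w - 2)*(w^2 - 9*w + 20) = (w - 5)*(w - 2)*(w - 4)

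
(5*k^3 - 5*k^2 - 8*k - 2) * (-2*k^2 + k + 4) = -10*k^5 + 15*k^4 + 31*k^3 - 24*k^2 - 34*k - 8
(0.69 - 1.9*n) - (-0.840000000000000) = 1.53 - 1.9*n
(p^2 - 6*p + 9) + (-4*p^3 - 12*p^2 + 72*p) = -4*p^3 - 11*p^2 + 66*p + 9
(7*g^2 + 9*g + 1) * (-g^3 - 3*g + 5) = -7*g^5 - 9*g^4 - 22*g^3 + 8*g^2 + 42*g + 5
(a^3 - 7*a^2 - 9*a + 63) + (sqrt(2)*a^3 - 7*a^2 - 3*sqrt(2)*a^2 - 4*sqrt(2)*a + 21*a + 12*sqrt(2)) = a^3 + sqrt(2)*a^3 - 14*a^2 - 3*sqrt(2)*a^2 - 4*sqrt(2)*a + 12*a + 12*sqrt(2) + 63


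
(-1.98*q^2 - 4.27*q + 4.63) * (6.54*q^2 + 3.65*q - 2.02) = -12.9492*q^4 - 35.1528*q^3 + 18.6943*q^2 + 25.5249*q - 9.3526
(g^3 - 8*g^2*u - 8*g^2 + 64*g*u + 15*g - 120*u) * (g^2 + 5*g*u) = g^5 - 3*g^4*u - 8*g^4 - 40*g^3*u^2 + 24*g^3*u + 15*g^3 + 320*g^2*u^2 - 45*g^2*u - 600*g*u^2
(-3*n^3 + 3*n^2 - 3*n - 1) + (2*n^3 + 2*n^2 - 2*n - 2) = -n^3 + 5*n^2 - 5*n - 3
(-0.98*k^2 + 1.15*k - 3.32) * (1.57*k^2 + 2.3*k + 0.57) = -1.5386*k^4 - 0.4485*k^3 - 3.126*k^2 - 6.9805*k - 1.8924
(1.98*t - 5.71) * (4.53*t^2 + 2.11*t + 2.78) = 8.9694*t^3 - 21.6885*t^2 - 6.5437*t - 15.8738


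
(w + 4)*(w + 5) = w^2 + 9*w + 20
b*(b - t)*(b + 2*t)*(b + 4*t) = b^4 + 5*b^3*t + 2*b^2*t^2 - 8*b*t^3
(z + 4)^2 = z^2 + 8*z + 16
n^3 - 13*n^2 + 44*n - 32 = (n - 8)*(n - 4)*(n - 1)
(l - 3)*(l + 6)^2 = l^3 + 9*l^2 - 108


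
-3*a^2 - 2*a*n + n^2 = (-3*a + n)*(a + n)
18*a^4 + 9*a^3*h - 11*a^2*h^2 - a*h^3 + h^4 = (-3*a + h)*(-2*a + h)*(a + h)*(3*a + h)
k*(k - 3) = k^2 - 3*k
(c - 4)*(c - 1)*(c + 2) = c^3 - 3*c^2 - 6*c + 8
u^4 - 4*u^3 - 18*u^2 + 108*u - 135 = (u - 3)^3*(u + 5)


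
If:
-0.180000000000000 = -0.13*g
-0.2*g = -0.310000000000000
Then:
No Solution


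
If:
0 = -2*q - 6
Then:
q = -3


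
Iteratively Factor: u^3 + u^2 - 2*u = (u + 2)*(u^2 - u) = (u - 1)*(u + 2)*(u)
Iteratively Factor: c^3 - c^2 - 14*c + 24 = (c + 4)*(c^2 - 5*c + 6) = (c - 2)*(c + 4)*(c - 3)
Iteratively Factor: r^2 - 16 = (r - 4)*(r + 4)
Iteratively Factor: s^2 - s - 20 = (s - 5)*(s + 4)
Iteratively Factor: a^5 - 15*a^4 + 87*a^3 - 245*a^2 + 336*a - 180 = (a - 2)*(a^4 - 13*a^3 + 61*a^2 - 123*a + 90) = (a - 3)*(a - 2)*(a^3 - 10*a^2 + 31*a - 30) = (a - 3)^2*(a - 2)*(a^2 - 7*a + 10) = (a - 3)^2*(a - 2)^2*(a - 5)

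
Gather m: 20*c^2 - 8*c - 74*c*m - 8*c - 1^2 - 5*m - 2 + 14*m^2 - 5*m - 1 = 20*c^2 - 16*c + 14*m^2 + m*(-74*c - 10) - 4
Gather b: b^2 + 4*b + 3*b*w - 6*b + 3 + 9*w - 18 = b^2 + b*(3*w - 2) + 9*w - 15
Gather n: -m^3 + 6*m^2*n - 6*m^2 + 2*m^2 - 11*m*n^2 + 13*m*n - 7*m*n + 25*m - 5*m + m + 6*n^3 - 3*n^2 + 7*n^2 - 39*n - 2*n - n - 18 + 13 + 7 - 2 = -m^3 - 4*m^2 + 21*m + 6*n^3 + n^2*(4 - 11*m) + n*(6*m^2 + 6*m - 42)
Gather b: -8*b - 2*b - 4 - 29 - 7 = -10*b - 40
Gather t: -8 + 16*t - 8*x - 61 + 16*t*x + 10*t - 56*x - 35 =t*(16*x + 26) - 64*x - 104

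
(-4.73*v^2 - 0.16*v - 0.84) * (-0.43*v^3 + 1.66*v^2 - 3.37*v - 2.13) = 2.0339*v^5 - 7.783*v^4 + 16.0357*v^3 + 9.2197*v^2 + 3.1716*v + 1.7892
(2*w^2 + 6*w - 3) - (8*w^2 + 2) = -6*w^2 + 6*w - 5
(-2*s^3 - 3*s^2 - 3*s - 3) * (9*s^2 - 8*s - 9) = -18*s^5 - 11*s^4 + 15*s^3 + 24*s^2 + 51*s + 27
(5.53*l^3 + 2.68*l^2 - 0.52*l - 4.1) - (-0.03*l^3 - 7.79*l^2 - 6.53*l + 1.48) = 5.56*l^3 + 10.47*l^2 + 6.01*l - 5.58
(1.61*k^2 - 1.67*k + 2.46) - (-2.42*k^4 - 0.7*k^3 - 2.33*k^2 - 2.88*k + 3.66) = 2.42*k^4 + 0.7*k^3 + 3.94*k^2 + 1.21*k - 1.2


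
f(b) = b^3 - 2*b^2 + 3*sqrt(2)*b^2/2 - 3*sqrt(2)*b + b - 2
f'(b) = 3*b^2 - 4*b + 3*sqrt(2)*b - 3*sqrt(2) + 1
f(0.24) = -2.76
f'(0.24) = -3.01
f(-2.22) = -5.14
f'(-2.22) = 11.00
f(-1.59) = -0.56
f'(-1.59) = 3.96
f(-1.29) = 0.24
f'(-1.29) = 1.44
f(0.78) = -3.98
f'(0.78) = -1.23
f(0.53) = -3.54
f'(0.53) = -2.27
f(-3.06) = -19.59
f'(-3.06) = 24.11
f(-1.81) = -1.66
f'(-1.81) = 6.15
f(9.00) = 707.64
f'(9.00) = 241.94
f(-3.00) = -18.18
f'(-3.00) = 23.03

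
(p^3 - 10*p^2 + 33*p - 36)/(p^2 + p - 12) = (p^2 - 7*p + 12)/(p + 4)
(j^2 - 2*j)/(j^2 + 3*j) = (j - 2)/(j + 3)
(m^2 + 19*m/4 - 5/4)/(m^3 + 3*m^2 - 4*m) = (4*m^2 + 19*m - 5)/(4*m*(m^2 + 3*m - 4))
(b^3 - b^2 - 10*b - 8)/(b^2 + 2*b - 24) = (b^2 + 3*b + 2)/(b + 6)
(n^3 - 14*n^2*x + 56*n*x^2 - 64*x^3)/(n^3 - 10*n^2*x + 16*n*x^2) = (n - 4*x)/n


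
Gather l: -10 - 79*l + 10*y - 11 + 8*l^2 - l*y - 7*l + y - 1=8*l^2 + l*(-y - 86) + 11*y - 22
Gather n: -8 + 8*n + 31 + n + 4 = 9*n + 27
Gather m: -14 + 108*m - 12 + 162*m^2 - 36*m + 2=162*m^2 + 72*m - 24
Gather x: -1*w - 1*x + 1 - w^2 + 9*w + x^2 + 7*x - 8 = -w^2 + 8*w + x^2 + 6*x - 7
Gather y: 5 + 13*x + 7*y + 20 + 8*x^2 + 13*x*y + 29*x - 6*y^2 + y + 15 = 8*x^2 + 42*x - 6*y^2 + y*(13*x + 8) + 40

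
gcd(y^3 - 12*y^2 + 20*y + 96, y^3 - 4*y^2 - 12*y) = y^2 - 4*y - 12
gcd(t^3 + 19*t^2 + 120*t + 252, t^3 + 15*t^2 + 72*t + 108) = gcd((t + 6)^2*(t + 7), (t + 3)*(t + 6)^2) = t^2 + 12*t + 36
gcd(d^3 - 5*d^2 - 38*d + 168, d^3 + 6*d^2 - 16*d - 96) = d^2 + 2*d - 24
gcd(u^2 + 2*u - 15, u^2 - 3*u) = u - 3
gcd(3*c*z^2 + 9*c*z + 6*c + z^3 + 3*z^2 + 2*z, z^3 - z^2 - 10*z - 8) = z^2 + 3*z + 2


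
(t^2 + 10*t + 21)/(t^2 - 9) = (t + 7)/(t - 3)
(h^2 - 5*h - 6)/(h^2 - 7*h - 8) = (h - 6)/(h - 8)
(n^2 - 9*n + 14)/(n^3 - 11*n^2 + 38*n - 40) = (n - 7)/(n^2 - 9*n + 20)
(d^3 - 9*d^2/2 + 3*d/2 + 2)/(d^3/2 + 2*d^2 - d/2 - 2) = (2*d^2 - 7*d - 4)/(d^2 + 5*d + 4)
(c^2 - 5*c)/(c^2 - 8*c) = (c - 5)/(c - 8)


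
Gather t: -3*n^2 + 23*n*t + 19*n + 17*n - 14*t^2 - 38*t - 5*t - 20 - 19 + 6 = -3*n^2 + 36*n - 14*t^2 + t*(23*n - 43) - 33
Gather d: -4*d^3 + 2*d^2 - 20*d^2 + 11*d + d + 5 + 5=-4*d^3 - 18*d^2 + 12*d + 10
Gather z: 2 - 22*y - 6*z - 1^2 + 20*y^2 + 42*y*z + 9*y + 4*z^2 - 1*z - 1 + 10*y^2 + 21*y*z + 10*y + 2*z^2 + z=30*y^2 - 3*y + 6*z^2 + z*(63*y - 6)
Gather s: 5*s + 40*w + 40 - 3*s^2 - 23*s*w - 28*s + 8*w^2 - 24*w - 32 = -3*s^2 + s*(-23*w - 23) + 8*w^2 + 16*w + 8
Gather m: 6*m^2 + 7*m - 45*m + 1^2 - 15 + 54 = 6*m^2 - 38*m + 40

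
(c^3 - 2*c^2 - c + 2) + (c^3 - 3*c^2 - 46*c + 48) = 2*c^3 - 5*c^2 - 47*c + 50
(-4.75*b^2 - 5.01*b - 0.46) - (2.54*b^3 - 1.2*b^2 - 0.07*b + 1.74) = -2.54*b^3 - 3.55*b^2 - 4.94*b - 2.2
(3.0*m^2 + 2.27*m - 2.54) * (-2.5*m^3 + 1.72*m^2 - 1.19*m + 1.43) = -7.5*m^5 - 0.515*m^4 + 6.6844*m^3 - 2.7801*m^2 + 6.2687*m - 3.6322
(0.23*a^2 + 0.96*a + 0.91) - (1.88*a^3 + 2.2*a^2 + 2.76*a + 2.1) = -1.88*a^3 - 1.97*a^2 - 1.8*a - 1.19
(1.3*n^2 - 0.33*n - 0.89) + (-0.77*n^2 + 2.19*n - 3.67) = 0.53*n^2 + 1.86*n - 4.56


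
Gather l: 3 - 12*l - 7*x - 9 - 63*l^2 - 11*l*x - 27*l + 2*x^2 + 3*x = -63*l^2 + l*(-11*x - 39) + 2*x^2 - 4*x - 6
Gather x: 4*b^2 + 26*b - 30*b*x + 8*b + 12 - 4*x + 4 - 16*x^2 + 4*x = 4*b^2 - 30*b*x + 34*b - 16*x^2 + 16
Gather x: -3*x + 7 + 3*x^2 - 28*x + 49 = 3*x^2 - 31*x + 56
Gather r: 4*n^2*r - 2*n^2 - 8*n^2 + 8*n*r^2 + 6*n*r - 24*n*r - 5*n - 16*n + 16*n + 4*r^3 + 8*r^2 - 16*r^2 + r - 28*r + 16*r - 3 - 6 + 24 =-10*n^2 - 5*n + 4*r^3 + r^2*(8*n - 8) + r*(4*n^2 - 18*n - 11) + 15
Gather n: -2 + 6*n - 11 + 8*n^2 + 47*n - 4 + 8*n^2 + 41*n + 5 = 16*n^2 + 94*n - 12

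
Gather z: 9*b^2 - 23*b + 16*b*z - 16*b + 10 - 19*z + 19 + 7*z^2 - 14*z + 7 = 9*b^2 - 39*b + 7*z^2 + z*(16*b - 33) + 36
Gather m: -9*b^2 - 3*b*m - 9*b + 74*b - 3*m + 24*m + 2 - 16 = -9*b^2 + 65*b + m*(21 - 3*b) - 14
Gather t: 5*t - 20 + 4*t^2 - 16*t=4*t^2 - 11*t - 20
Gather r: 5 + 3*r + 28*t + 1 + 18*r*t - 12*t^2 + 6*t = r*(18*t + 3) - 12*t^2 + 34*t + 6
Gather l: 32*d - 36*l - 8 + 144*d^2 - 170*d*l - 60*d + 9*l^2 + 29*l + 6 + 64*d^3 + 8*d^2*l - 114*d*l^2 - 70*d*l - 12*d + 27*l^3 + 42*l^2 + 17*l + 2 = 64*d^3 + 144*d^2 - 40*d + 27*l^3 + l^2*(51 - 114*d) + l*(8*d^2 - 240*d + 10)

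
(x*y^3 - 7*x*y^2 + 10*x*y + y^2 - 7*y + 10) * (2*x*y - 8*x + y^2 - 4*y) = 2*x^2*y^4 - 22*x^2*y^3 + 76*x^2*y^2 - 80*x^2*y + x*y^5 - 11*x*y^4 + 40*x*y^3 - 62*x*y^2 + 76*x*y - 80*x + y^4 - 11*y^3 + 38*y^2 - 40*y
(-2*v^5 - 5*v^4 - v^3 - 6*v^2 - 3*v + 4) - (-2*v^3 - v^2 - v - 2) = -2*v^5 - 5*v^4 + v^3 - 5*v^2 - 2*v + 6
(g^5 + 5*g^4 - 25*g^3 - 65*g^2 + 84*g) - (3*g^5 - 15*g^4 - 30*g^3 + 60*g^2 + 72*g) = -2*g^5 + 20*g^4 + 5*g^3 - 125*g^2 + 12*g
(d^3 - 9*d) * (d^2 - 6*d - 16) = d^5 - 6*d^4 - 25*d^3 + 54*d^2 + 144*d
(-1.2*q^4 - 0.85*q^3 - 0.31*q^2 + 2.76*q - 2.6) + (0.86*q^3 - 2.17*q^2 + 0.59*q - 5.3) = -1.2*q^4 + 0.01*q^3 - 2.48*q^2 + 3.35*q - 7.9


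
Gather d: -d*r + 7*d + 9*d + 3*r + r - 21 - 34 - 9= d*(16 - r) + 4*r - 64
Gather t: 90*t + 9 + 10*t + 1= 100*t + 10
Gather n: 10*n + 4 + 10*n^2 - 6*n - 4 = 10*n^2 + 4*n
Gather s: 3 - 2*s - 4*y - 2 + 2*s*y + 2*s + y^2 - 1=2*s*y + y^2 - 4*y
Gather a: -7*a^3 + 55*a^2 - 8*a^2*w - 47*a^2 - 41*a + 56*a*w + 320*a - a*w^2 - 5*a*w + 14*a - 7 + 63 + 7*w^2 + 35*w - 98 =-7*a^3 + a^2*(8 - 8*w) + a*(-w^2 + 51*w + 293) + 7*w^2 + 35*w - 42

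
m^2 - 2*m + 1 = (m - 1)^2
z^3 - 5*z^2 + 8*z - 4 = (z - 2)^2*(z - 1)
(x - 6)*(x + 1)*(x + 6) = x^3 + x^2 - 36*x - 36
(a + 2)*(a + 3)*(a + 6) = a^3 + 11*a^2 + 36*a + 36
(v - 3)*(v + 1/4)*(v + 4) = v^3 + 5*v^2/4 - 47*v/4 - 3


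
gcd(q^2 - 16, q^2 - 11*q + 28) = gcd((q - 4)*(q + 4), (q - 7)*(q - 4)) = q - 4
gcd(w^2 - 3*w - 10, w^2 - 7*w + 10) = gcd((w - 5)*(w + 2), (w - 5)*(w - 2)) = w - 5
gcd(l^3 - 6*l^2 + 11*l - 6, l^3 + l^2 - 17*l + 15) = l^2 - 4*l + 3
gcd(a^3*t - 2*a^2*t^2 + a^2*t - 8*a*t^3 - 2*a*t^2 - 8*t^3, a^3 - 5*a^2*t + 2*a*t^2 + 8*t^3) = -a + 4*t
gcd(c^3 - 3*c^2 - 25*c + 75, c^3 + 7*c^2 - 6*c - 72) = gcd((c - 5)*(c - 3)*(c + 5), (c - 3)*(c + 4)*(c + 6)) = c - 3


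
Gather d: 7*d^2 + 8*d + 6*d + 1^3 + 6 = 7*d^2 + 14*d + 7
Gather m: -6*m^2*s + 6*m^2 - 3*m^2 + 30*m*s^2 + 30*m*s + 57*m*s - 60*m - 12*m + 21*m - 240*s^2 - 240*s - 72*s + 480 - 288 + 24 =m^2*(3 - 6*s) + m*(30*s^2 + 87*s - 51) - 240*s^2 - 312*s + 216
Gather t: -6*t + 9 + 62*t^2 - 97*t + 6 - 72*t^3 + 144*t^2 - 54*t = -72*t^3 + 206*t^2 - 157*t + 15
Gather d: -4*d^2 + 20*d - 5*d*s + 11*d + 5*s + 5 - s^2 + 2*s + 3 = -4*d^2 + d*(31 - 5*s) - s^2 + 7*s + 8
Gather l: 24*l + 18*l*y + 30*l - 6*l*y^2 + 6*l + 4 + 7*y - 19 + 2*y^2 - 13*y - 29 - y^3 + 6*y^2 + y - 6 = l*(-6*y^2 + 18*y + 60) - y^3 + 8*y^2 - 5*y - 50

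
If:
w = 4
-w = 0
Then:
No Solution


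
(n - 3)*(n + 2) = n^2 - n - 6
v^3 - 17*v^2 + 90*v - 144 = (v - 8)*(v - 6)*(v - 3)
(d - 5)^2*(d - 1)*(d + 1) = d^4 - 10*d^3 + 24*d^2 + 10*d - 25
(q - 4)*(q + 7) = q^2 + 3*q - 28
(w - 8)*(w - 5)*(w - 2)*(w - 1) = w^4 - 16*w^3 + 81*w^2 - 146*w + 80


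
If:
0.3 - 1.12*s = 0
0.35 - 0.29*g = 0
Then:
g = 1.21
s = 0.27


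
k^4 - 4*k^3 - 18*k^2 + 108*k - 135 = (k - 3)^3*(k + 5)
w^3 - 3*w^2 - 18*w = w*(w - 6)*(w + 3)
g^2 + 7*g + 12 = (g + 3)*(g + 4)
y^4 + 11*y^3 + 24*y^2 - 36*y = y*(y - 1)*(y + 6)^2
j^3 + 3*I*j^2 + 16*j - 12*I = (j - 2*I)*(j - I)*(j + 6*I)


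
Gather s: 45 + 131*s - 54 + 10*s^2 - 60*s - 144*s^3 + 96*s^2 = -144*s^3 + 106*s^2 + 71*s - 9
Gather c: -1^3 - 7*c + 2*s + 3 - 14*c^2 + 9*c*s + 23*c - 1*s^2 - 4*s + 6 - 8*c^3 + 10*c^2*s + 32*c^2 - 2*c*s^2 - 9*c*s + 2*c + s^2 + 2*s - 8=-8*c^3 + c^2*(10*s + 18) + c*(18 - 2*s^2)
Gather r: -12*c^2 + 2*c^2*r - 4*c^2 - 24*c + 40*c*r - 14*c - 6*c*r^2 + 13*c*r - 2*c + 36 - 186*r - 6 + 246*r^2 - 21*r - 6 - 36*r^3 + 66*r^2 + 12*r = -16*c^2 - 40*c - 36*r^3 + r^2*(312 - 6*c) + r*(2*c^2 + 53*c - 195) + 24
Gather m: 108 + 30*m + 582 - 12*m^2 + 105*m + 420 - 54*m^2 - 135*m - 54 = 1056 - 66*m^2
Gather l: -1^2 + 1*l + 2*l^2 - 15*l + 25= 2*l^2 - 14*l + 24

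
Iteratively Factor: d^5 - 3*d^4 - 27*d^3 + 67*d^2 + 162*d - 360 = (d - 5)*(d^4 + 2*d^3 - 17*d^2 - 18*d + 72) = (d - 5)*(d + 3)*(d^3 - d^2 - 14*d + 24) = (d - 5)*(d - 3)*(d + 3)*(d^2 + 2*d - 8) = (d - 5)*(d - 3)*(d + 3)*(d + 4)*(d - 2)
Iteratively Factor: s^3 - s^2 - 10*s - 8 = (s - 4)*(s^2 + 3*s + 2) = (s - 4)*(s + 2)*(s + 1)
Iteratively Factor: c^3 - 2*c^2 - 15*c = (c + 3)*(c^2 - 5*c) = c*(c + 3)*(c - 5)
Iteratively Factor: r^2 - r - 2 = (r - 2)*(r + 1)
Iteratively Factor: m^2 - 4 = (m + 2)*(m - 2)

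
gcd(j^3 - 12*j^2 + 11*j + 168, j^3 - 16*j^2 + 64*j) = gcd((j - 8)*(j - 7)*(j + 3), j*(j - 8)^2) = j - 8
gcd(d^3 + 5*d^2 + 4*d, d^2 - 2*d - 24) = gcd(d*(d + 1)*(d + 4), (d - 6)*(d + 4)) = d + 4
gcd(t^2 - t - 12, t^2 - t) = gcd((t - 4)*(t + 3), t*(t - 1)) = 1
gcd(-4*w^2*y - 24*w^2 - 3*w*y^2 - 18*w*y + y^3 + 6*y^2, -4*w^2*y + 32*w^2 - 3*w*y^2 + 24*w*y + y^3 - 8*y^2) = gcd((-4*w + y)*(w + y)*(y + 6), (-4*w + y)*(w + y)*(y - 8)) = -4*w^2 - 3*w*y + y^2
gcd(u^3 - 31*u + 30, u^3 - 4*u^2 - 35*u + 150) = u^2 + u - 30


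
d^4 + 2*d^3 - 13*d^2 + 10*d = d*(d - 2)*(d - 1)*(d + 5)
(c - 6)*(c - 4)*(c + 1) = c^3 - 9*c^2 + 14*c + 24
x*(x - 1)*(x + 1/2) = x^3 - x^2/2 - x/2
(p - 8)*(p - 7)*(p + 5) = p^3 - 10*p^2 - 19*p + 280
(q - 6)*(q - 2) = q^2 - 8*q + 12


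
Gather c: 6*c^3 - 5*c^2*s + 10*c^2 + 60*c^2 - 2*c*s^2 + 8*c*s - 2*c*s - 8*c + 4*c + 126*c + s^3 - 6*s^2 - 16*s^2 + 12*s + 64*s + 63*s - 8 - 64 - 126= 6*c^3 + c^2*(70 - 5*s) + c*(-2*s^2 + 6*s + 122) + s^3 - 22*s^2 + 139*s - 198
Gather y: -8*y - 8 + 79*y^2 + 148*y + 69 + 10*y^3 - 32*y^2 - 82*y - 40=10*y^3 + 47*y^2 + 58*y + 21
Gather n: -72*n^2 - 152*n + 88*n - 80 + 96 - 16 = -72*n^2 - 64*n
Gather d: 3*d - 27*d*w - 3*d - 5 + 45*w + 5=-27*d*w + 45*w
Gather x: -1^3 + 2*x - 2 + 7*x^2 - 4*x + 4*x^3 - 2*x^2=4*x^3 + 5*x^2 - 2*x - 3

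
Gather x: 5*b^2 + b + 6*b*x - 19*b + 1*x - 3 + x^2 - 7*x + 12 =5*b^2 - 18*b + x^2 + x*(6*b - 6) + 9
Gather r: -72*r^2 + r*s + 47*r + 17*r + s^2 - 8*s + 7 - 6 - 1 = -72*r^2 + r*(s + 64) + s^2 - 8*s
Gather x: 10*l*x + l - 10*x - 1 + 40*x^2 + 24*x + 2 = l + 40*x^2 + x*(10*l + 14) + 1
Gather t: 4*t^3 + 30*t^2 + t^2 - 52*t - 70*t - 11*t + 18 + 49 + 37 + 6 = 4*t^3 + 31*t^2 - 133*t + 110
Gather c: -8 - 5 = -13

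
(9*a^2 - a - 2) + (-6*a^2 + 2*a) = 3*a^2 + a - 2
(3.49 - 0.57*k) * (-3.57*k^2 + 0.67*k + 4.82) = 2.0349*k^3 - 12.8412*k^2 - 0.4091*k + 16.8218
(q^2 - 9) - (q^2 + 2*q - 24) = 15 - 2*q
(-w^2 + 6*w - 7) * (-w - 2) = w^3 - 4*w^2 - 5*w + 14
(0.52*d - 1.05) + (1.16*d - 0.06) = 1.68*d - 1.11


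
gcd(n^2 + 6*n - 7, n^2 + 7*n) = n + 7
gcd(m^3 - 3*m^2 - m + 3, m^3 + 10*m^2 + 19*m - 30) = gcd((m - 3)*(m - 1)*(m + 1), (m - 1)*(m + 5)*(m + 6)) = m - 1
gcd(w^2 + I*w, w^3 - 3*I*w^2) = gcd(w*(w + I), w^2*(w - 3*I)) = w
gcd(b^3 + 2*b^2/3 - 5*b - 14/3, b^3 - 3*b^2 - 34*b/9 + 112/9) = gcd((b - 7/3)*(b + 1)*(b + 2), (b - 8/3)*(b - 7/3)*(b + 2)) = b^2 - b/3 - 14/3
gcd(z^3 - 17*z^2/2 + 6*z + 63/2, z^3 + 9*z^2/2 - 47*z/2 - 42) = z + 3/2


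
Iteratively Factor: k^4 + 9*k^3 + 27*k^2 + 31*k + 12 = (k + 1)*(k^3 + 8*k^2 + 19*k + 12) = (k + 1)*(k + 3)*(k^2 + 5*k + 4) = (k + 1)^2*(k + 3)*(k + 4)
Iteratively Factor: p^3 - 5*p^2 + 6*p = (p)*(p^2 - 5*p + 6) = p*(p - 2)*(p - 3)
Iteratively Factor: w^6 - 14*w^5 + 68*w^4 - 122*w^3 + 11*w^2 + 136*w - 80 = (w - 1)*(w^5 - 13*w^4 + 55*w^3 - 67*w^2 - 56*w + 80) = (w - 4)*(w - 1)*(w^4 - 9*w^3 + 19*w^2 + 9*w - 20) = (w - 4)^2*(w - 1)*(w^3 - 5*w^2 - w + 5) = (w - 4)^2*(w - 1)^2*(w^2 - 4*w - 5) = (w - 4)^2*(w - 1)^2*(w + 1)*(w - 5)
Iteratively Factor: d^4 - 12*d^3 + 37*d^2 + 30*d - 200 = (d + 2)*(d^3 - 14*d^2 + 65*d - 100) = (d - 5)*(d + 2)*(d^2 - 9*d + 20) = (d - 5)^2*(d + 2)*(d - 4)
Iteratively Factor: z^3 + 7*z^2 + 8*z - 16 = (z + 4)*(z^2 + 3*z - 4) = (z + 4)^2*(z - 1)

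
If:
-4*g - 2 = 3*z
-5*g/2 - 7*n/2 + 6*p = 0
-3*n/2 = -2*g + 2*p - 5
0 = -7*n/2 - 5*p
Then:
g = -770/313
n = 250/313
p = -175/313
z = 818/313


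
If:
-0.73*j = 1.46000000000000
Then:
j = -2.00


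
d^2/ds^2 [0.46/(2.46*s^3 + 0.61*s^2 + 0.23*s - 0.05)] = (-(6.7896*s + 0.5612)*(2.46*s^3 + 0.61*s^2 + 0.23*s - 0.05) + 0.46*(7.38*s^2 + 1.22*s + 0.23)*(14.76*s^2 + 2.44*s + 0.46))/(2.46*s^3 + 0.61*s^2 + 0.23*s - 0.05)^3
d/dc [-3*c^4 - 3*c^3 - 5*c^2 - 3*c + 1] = -12*c^3 - 9*c^2 - 10*c - 3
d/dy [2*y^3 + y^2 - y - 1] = 6*y^2 + 2*y - 1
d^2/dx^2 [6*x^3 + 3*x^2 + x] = 36*x + 6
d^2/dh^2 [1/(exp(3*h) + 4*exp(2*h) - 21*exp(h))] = ((-9*exp(2*h) - 16*exp(h) + 21)*(exp(2*h) + 4*exp(h) - 21) + 2*(3*exp(2*h) + 8*exp(h) - 21)^2)*exp(-h)/(exp(2*h) + 4*exp(h) - 21)^3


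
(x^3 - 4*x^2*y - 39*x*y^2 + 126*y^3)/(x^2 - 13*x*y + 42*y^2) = (x^2 + 3*x*y - 18*y^2)/(x - 6*y)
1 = 1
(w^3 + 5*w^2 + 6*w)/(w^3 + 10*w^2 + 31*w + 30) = w/(w + 5)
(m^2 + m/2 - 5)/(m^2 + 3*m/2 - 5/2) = (m - 2)/(m - 1)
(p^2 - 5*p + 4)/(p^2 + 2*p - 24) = (p - 1)/(p + 6)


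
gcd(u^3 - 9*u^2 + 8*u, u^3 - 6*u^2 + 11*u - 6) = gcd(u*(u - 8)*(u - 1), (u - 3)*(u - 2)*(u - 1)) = u - 1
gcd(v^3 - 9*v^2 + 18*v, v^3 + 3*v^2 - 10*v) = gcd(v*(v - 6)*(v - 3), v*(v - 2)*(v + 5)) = v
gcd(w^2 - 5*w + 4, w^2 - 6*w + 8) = w - 4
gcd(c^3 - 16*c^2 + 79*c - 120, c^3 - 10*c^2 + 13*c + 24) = c^2 - 11*c + 24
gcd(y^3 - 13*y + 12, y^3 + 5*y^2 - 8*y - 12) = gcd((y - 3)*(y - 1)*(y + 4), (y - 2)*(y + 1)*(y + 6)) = 1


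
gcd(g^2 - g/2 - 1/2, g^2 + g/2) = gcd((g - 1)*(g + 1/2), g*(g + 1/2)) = g + 1/2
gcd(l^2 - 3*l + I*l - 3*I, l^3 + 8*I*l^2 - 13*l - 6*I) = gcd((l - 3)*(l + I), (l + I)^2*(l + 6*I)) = l + I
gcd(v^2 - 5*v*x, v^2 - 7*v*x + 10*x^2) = -v + 5*x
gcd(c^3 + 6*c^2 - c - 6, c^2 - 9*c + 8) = c - 1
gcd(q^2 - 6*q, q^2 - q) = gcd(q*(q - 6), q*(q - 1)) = q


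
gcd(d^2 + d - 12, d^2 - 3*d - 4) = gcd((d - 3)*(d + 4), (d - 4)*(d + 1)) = 1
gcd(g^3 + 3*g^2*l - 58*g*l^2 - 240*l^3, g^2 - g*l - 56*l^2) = g - 8*l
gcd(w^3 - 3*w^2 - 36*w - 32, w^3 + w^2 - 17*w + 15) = 1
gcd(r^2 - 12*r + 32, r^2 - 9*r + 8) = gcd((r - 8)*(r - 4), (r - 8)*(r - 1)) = r - 8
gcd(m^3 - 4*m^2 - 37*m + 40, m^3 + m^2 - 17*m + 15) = m^2 + 4*m - 5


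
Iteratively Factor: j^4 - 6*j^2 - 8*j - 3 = (j - 3)*(j^3 + 3*j^2 + 3*j + 1) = (j - 3)*(j + 1)*(j^2 + 2*j + 1) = (j - 3)*(j + 1)^2*(j + 1)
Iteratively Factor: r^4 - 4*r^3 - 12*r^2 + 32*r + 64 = (r + 2)*(r^3 - 6*r^2 + 32) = (r + 2)^2*(r^2 - 8*r + 16) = (r - 4)*(r + 2)^2*(r - 4)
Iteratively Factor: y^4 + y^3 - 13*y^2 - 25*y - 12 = (y + 3)*(y^3 - 2*y^2 - 7*y - 4) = (y + 1)*(y + 3)*(y^2 - 3*y - 4) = (y + 1)^2*(y + 3)*(y - 4)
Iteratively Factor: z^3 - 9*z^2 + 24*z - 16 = (z - 4)*(z^2 - 5*z + 4) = (z - 4)^2*(z - 1)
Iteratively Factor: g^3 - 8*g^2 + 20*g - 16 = (g - 2)*(g^2 - 6*g + 8) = (g - 2)^2*(g - 4)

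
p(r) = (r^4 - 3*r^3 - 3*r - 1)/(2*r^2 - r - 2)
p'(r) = (1 - 4*r)*(r^4 - 3*r^3 - 3*r - 1)/(2*r^2 - r - 2)^2 + (4*r^3 - 9*r^2 - 3)/(2*r^2 - r - 2) = (4*r^5 - 9*r^4 - 2*r^3 + 24*r^2 + 4*r + 5)/(4*r^4 - 4*r^3 - 7*r^2 + 4*r + 4)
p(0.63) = 1.90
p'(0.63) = 4.60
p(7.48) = 18.08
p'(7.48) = 6.29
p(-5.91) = 25.16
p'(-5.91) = -7.09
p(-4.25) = 14.81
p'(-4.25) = -5.37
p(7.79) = 20.08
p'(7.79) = 6.60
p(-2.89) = 8.52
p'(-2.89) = -3.85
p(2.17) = -3.05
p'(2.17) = 3.60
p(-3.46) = 10.90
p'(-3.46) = -4.51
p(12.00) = 56.62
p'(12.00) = 10.77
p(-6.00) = 25.80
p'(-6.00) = -7.18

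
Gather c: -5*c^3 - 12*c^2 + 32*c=-5*c^3 - 12*c^2 + 32*c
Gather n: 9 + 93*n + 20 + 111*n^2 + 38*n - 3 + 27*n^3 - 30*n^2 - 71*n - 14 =27*n^3 + 81*n^2 + 60*n + 12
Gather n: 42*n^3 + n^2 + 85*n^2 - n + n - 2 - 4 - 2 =42*n^3 + 86*n^2 - 8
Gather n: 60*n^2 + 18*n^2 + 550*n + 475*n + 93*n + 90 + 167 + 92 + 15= 78*n^2 + 1118*n + 364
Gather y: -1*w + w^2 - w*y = w^2 - w*y - w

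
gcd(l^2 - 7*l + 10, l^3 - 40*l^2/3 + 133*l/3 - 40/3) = l - 5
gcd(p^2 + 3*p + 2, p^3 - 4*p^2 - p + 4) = p + 1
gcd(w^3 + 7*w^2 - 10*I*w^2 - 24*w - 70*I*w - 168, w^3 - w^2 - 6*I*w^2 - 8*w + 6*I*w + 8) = w - 4*I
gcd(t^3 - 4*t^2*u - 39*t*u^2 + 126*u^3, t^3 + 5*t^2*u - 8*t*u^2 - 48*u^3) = t - 3*u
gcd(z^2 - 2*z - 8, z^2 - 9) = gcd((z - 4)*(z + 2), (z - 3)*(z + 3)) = 1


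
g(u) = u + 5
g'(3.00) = 1.00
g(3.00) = 8.00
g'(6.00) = 1.00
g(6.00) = 11.00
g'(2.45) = 1.00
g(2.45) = 7.45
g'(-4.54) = 1.00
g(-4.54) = 0.46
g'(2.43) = 1.00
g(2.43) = 7.43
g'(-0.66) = 1.00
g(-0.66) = 4.34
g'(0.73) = 1.00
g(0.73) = 5.73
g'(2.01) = 1.00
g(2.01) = 7.01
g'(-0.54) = 1.00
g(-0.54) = 4.46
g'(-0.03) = 1.00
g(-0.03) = 4.97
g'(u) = 1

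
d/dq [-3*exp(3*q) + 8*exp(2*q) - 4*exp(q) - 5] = (-9*exp(2*q) + 16*exp(q) - 4)*exp(q)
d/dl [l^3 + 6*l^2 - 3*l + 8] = 3*l^2 + 12*l - 3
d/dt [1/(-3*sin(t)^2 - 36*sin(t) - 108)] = 2*cos(t)/(3*(sin(t) + 6)^3)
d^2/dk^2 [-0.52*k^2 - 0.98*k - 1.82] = -1.04000000000000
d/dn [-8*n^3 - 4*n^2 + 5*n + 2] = -24*n^2 - 8*n + 5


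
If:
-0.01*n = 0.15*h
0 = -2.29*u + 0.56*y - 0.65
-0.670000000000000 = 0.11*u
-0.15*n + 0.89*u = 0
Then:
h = 2.41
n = -36.14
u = -6.09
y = -23.75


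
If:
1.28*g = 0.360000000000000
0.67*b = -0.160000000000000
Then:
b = -0.24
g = 0.28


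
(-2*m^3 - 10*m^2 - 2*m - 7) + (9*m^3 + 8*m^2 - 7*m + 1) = 7*m^3 - 2*m^2 - 9*m - 6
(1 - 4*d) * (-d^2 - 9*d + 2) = 4*d^3 + 35*d^2 - 17*d + 2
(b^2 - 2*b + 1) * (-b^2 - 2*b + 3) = -b^4 + 6*b^2 - 8*b + 3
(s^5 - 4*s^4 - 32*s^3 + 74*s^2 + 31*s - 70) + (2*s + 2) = s^5 - 4*s^4 - 32*s^3 + 74*s^2 + 33*s - 68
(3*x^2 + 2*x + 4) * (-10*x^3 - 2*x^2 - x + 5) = -30*x^5 - 26*x^4 - 47*x^3 + 5*x^2 + 6*x + 20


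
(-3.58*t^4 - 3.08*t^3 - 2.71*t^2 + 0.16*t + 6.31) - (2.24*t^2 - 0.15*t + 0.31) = -3.58*t^4 - 3.08*t^3 - 4.95*t^2 + 0.31*t + 6.0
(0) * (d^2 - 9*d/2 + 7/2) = 0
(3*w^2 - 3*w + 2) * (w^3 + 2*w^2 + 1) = 3*w^5 + 3*w^4 - 4*w^3 + 7*w^2 - 3*w + 2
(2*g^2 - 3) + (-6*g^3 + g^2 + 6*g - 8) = -6*g^3 + 3*g^2 + 6*g - 11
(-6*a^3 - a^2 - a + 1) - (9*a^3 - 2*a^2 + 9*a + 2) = -15*a^3 + a^2 - 10*a - 1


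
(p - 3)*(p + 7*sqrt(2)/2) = p^2 - 3*p + 7*sqrt(2)*p/2 - 21*sqrt(2)/2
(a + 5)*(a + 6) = a^2 + 11*a + 30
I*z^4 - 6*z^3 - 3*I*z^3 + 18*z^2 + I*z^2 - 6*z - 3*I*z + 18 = (z - 3)*(z + I)*(z + 6*I)*(I*z + 1)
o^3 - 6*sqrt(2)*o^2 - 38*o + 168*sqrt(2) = (o - 7*sqrt(2))*(o - 3*sqrt(2))*(o + 4*sqrt(2))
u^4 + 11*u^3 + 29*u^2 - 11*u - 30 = (u - 1)*(u + 1)*(u + 5)*(u + 6)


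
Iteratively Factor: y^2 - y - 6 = (y - 3)*(y + 2)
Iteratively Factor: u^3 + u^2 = (u)*(u^2 + u) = u^2*(u + 1)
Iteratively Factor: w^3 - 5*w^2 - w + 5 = (w - 1)*(w^2 - 4*w - 5) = (w - 5)*(w - 1)*(w + 1)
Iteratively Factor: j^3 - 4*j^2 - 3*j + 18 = (j - 3)*(j^2 - j - 6) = (j - 3)*(j + 2)*(j - 3)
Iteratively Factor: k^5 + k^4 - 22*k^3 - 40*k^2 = (k - 5)*(k^4 + 6*k^3 + 8*k^2) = (k - 5)*(k + 2)*(k^3 + 4*k^2) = k*(k - 5)*(k + 2)*(k^2 + 4*k) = k*(k - 5)*(k + 2)*(k + 4)*(k)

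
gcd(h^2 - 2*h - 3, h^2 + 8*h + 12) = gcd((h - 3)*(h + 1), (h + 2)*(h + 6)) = 1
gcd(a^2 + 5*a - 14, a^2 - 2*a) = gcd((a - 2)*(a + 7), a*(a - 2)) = a - 2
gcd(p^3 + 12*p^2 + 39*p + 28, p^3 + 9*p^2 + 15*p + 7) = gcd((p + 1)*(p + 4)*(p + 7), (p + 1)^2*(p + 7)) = p^2 + 8*p + 7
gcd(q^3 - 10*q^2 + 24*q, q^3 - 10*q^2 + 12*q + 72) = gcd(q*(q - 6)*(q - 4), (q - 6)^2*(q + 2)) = q - 6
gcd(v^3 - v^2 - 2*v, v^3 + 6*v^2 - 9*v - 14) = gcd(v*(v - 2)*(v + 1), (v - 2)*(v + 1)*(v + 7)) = v^2 - v - 2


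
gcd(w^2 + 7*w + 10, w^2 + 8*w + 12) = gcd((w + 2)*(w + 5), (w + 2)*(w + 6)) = w + 2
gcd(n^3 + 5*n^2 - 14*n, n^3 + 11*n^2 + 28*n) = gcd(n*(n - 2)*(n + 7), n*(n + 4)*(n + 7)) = n^2 + 7*n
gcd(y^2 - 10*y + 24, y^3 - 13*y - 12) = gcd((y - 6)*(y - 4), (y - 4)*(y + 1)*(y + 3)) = y - 4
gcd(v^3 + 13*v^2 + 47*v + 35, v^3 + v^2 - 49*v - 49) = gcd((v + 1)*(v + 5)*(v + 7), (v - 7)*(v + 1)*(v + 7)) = v^2 + 8*v + 7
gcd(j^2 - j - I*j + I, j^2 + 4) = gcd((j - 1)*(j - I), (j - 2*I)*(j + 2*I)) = 1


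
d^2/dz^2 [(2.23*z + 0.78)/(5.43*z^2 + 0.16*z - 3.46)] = ((2.23*z + 0.78)*(10.86*z + 0.16)*(21.72*z + 0.32) - (72.6534*z + 9.1844)*(5.43*z^2 + 0.16*z - 3.46))/(5.43*z^2 + 0.16*z - 3.46)^3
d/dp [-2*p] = -2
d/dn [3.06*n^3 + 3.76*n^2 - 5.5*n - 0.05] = 9.18*n^2 + 7.52*n - 5.5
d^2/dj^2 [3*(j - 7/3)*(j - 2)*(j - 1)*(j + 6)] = 36*j^2 + 12*j - 138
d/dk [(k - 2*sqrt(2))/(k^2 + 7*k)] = (k*(k + 7) - (k - 2*sqrt(2))*(2*k + 7))/(k^2*(k + 7)^2)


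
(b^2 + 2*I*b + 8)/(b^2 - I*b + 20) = (b - 2*I)/(b - 5*I)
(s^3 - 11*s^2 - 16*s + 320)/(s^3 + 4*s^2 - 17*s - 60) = (s^2 - 16*s + 64)/(s^2 - s - 12)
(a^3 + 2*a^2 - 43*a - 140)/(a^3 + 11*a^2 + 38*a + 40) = (a - 7)/(a + 2)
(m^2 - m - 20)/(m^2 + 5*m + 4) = (m - 5)/(m + 1)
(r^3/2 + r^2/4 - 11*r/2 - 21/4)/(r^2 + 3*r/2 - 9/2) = (2*r^2 - 5*r - 7)/(2*(2*r - 3))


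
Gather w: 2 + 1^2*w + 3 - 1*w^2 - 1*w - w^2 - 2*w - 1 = -2*w^2 - 2*w + 4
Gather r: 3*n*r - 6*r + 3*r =r*(3*n - 3)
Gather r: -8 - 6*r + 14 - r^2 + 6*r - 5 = 1 - r^2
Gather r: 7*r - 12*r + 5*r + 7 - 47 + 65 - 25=0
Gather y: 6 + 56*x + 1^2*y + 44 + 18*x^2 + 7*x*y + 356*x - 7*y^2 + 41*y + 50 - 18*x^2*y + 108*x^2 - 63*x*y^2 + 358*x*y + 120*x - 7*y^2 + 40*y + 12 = 126*x^2 + 532*x + y^2*(-63*x - 14) + y*(-18*x^2 + 365*x + 82) + 112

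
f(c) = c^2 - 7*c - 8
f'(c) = 2*c - 7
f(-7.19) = 94.03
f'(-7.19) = -21.38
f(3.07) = -20.07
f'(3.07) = -0.86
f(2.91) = -19.90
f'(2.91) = -1.18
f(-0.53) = -4.01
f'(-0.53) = -8.06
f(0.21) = -9.43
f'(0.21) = -6.58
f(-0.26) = -6.11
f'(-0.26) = -7.52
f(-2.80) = 19.44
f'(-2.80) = -12.60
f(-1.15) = 1.37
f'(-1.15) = -9.30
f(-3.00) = 22.00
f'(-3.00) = -13.00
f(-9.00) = 136.00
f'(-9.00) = -25.00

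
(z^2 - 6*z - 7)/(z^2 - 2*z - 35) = (z + 1)/(z + 5)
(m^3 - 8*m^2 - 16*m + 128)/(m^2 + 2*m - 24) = (m^2 - 4*m - 32)/(m + 6)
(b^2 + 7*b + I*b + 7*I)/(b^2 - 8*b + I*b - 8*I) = (b + 7)/(b - 8)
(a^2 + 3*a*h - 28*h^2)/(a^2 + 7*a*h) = (a - 4*h)/a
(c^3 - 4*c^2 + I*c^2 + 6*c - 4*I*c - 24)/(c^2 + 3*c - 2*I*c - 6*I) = (c^2 + c*(-4 + 3*I) - 12*I)/(c + 3)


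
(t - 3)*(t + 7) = t^2 + 4*t - 21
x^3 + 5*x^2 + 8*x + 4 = (x + 1)*(x + 2)^2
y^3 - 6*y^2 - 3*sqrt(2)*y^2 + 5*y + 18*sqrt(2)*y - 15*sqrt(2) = (y - 5)*(y - 1)*(y - 3*sqrt(2))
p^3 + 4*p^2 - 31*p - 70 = (p - 5)*(p + 2)*(p + 7)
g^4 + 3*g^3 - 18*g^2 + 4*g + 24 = (g - 2)^2*(g + 1)*(g + 6)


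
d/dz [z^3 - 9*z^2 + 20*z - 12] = 3*z^2 - 18*z + 20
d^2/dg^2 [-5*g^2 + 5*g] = -10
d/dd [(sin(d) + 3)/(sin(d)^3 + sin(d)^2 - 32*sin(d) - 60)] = (-2*sin(d)^3 - 10*sin(d)^2 - 6*sin(d) + 36)*cos(d)/(sin(d)^3 + sin(d)^2 - 32*sin(d) - 60)^2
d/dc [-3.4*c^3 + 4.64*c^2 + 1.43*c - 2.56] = -10.2*c^2 + 9.28*c + 1.43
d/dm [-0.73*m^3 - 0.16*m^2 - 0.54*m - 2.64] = -2.19*m^2 - 0.32*m - 0.54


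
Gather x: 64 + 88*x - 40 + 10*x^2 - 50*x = 10*x^2 + 38*x + 24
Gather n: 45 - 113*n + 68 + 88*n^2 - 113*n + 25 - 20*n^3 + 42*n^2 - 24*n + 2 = -20*n^3 + 130*n^2 - 250*n + 140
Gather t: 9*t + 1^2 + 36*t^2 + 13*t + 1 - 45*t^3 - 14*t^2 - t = -45*t^3 + 22*t^2 + 21*t + 2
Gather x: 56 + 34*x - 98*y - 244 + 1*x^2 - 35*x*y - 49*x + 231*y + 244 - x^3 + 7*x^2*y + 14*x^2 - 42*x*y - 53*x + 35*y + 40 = -x^3 + x^2*(7*y + 15) + x*(-77*y - 68) + 168*y + 96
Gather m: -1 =-1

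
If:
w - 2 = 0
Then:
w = 2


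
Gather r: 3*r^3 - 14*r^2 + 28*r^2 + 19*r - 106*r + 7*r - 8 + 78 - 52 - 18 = 3*r^3 + 14*r^2 - 80*r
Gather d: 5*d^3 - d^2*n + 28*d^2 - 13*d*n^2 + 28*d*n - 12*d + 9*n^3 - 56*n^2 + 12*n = 5*d^3 + d^2*(28 - n) + d*(-13*n^2 + 28*n - 12) + 9*n^3 - 56*n^2 + 12*n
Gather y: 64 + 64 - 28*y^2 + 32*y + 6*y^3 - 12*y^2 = 6*y^3 - 40*y^2 + 32*y + 128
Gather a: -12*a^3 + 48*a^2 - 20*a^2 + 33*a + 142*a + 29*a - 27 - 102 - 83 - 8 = -12*a^3 + 28*a^2 + 204*a - 220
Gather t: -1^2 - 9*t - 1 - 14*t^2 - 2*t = -14*t^2 - 11*t - 2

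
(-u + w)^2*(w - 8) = u^2*w - 8*u^2 - 2*u*w^2 + 16*u*w + w^3 - 8*w^2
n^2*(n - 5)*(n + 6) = n^4 + n^3 - 30*n^2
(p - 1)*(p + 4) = p^2 + 3*p - 4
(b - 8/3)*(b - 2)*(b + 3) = b^3 - 5*b^2/3 - 26*b/3 + 16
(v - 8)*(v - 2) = v^2 - 10*v + 16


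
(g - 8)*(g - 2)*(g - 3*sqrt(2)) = g^3 - 10*g^2 - 3*sqrt(2)*g^2 + 16*g + 30*sqrt(2)*g - 48*sqrt(2)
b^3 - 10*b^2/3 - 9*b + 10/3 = (b - 5)*(b - 1/3)*(b + 2)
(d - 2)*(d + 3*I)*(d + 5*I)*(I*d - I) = I*d^4 - 8*d^3 - 3*I*d^3 + 24*d^2 - 13*I*d^2 - 16*d + 45*I*d - 30*I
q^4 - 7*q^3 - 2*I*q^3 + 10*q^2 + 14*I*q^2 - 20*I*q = q*(q - 5)*(q - 2)*(q - 2*I)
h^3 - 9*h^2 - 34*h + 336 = (h - 8)*(h - 7)*(h + 6)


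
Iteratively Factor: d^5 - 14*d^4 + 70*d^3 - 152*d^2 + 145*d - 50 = (d - 1)*(d^4 - 13*d^3 + 57*d^2 - 95*d + 50) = (d - 2)*(d - 1)*(d^3 - 11*d^2 + 35*d - 25) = (d - 2)*(d - 1)^2*(d^2 - 10*d + 25) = (d - 5)*(d - 2)*(d - 1)^2*(d - 5)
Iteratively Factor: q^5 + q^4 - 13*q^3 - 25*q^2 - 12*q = (q + 1)*(q^4 - 13*q^2 - 12*q) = (q + 1)*(q + 3)*(q^3 - 3*q^2 - 4*q) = q*(q + 1)*(q + 3)*(q^2 - 3*q - 4) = q*(q - 4)*(q + 1)*(q + 3)*(q + 1)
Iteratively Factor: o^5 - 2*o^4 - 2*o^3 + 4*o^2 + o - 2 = (o - 1)*(o^4 - o^3 - 3*o^2 + o + 2) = (o - 1)*(o + 1)*(o^3 - 2*o^2 - o + 2) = (o - 1)*(o + 1)^2*(o^2 - 3*o + 2) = (o - 1)^2*(o + 1)^2*(o - 2)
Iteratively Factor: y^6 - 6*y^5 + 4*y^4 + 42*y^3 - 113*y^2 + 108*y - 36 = (y - 2)*(y^5 - 4*y^4 - 4*y^3 + 34*y^2 - 45*y + 18) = (y - 2)^2*(y^4 - 2*y^3 - 8*y^2 + 18*y - 9) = (y - 2)^2*(y - 1)*(y^3 - y^2 - 9*y + 9) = (y - 2)^2*(y - 1)*(y + 3)*(y^2 - 4*y + 3) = (y - 3)*(y - 2)^2*(y - 1)*(y + 3)*(y - 1)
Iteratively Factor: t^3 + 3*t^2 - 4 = (t + 2)*(t^2 + t - 2) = (t + 2)^2*(t - 1)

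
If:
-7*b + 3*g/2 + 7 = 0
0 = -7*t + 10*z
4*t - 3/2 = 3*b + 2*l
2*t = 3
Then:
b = 3/2 - 2*l/3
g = 7/3 - 28*l/9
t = 3/2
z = 21/20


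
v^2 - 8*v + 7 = (v - 7)*(v - 1)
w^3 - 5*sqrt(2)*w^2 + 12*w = w*(w - 3*sqrt(2))*(w - 2*sqrt(2))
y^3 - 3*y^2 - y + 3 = (y - 3)*(y - 1)*(y + 1)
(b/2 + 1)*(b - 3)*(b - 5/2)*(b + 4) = b^4/2 + b^3/4 - 35*b^2/4 + b/2 + 30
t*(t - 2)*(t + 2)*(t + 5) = t^4 + 5*t^3 - 4*t^2 - 20*t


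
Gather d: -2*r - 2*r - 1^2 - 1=-4*r - 2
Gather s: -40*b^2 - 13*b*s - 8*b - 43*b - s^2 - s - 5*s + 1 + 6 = -40*b^2 - 51*b - s^2 + s*(-13*b - 6) + 7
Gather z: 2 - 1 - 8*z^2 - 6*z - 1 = -8*z^2 - 6*z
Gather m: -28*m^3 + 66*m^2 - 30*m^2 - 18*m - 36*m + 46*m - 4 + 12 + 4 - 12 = -28*m^3 + 36*m^2 - 8*m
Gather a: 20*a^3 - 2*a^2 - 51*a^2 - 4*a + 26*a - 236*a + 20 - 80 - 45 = 20*a^3 - 53*a^2 - 214*a - 105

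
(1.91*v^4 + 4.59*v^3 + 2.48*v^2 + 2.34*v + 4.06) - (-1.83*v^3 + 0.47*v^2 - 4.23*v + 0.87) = 1.91*v^4 + 6.42*v^3 + 2.01*v^2 + 6.57*v + 3.19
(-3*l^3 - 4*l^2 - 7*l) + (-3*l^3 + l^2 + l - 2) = -6*l^3 - 3*l^2 - 6*l - 2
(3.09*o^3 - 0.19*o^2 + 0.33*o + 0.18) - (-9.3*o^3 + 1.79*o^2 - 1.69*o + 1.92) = 12.39*o^3 - 1.98*o^2 + 2.02*o - 1.74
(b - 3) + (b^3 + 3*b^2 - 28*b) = b^3 + 3*b^2 - 27*b - 3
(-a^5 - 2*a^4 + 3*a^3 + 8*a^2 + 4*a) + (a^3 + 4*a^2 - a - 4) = -a^5 - 2*a^4 + 4*a^3 + 12*a^2 + 3*a - 4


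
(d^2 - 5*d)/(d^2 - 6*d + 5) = d/(d - 1)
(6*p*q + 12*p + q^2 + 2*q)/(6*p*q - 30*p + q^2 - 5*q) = (q + 2)/(q - 5)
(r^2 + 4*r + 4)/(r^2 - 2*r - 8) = (r + 2)/(r - 4)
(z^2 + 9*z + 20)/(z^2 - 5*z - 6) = (z^2 + 9*z + 20)/(z^2 - 5*z - 6)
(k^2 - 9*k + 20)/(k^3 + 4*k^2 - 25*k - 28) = (k - 5)/(k^2 + 8*k + 7)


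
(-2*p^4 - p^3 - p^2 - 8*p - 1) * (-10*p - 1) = 20*p^5 + 12*p^4 + 11*p^3 + 81*p^2 + 18*p + 1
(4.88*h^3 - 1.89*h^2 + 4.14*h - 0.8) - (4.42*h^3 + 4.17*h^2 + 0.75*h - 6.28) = 0.46*h^3 - 6.06*h^2 + 3.39*h + 5.48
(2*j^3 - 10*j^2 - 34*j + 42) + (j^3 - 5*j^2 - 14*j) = 3*j^3 - 15*j^2 - 48*j + 42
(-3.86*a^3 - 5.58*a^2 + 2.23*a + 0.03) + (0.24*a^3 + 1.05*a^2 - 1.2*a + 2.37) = -3.62*a^3 - 4.53*a^2 + 1.03*a + 2.4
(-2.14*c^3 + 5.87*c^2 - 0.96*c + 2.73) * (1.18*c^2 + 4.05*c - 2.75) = -2.5252*c^5 - 1.7404*c^4 + 28.5257*c^3 - 16.8091*c^2 + 13.6965*c - 7.5075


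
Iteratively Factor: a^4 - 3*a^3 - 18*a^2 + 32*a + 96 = (a - 4)*(a^3 + a^2 - 14*a - 24) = (a - 4)*(a + 3)*(a^2 - 2*a - 8) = (a - 4)^2*(a + 3)*(a + 2)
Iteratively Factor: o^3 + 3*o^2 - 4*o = (o - 1)*(o^2 + 4*o) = (o - 1)*(o + 4)*(o)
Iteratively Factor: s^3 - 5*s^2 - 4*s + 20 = (s + 2)*(s^2 - 7*s + 10) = (s - 5)*(s + 2)*(s - 2)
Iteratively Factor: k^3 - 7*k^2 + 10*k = (k)*(k^2 - 7*k + 10) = k*(k - 5)*(k - 2)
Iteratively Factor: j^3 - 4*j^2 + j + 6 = (j - 3)*(j^2 - j - 2) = (j - 3)*(j + 1)*(j - 2)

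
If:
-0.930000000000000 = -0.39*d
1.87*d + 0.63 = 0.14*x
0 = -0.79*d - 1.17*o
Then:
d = 2.38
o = -1.61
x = 36.35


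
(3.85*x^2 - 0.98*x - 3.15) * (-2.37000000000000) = -9.1245*x^2 + 2.3226*x + 7.4655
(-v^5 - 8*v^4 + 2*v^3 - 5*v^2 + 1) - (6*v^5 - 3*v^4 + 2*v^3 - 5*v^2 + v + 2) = -7*v^5 - 5*v^4 - v - 1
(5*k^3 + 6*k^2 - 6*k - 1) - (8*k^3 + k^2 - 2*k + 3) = -3*k^3 + 5*k^2 - 4*k - 4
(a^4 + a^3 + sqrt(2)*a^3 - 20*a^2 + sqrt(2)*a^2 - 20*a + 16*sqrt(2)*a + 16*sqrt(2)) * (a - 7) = a^5 - 6*a^4 + sqrt(2)*a^4 - 27*a^3 - 6*sqrt(2)*a^3 + 9*sqrt(2)*a^2 + 120*a^2 - 96*sqrt(2)*a + 140*a - 112*sqrt(2)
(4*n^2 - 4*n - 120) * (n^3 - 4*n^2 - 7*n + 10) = 4*n^5 - 20*n^4 - 132*n^3 + 548*n^2 + 800*n - 1200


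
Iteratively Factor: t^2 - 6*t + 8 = (t - 2)*(t - 4)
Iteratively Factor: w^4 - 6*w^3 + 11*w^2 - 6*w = (w)*(w^3 - 6*w^2 + 11*w - 6) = w*(w - 3)*(w^2 - 3*w + 2) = w*(w - 3)*(w - 1)*(w - 2)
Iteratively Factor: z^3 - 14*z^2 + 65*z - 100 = (z - 4)*(z^2 - 10*z + 25) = (z - 5)*(z - 4)*(z - 5)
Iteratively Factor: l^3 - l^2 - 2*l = (l - 2)*(l^2 + l) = (l - 2)*(l + 1)*(l)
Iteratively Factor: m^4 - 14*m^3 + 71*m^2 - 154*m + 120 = (m - 5)*(m^3 - 9*m^2 + 26*m - 24) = (m - 5)*(m - 3)*(m^2 - 6*m + 8) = (m - 5)*(m - 4)*(m - 3)*(m - 2)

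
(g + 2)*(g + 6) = g^2 + 8*g + 12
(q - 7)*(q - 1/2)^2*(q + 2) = q^4 - 6*q^3 - 35*q^2/4 + 51*q/4 - 7/2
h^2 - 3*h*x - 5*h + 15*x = (h - 5)*(h - 3*x)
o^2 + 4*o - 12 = (o - 2)*(o + 6)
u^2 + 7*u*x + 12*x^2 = (u + 3*x)*(u + 4*x)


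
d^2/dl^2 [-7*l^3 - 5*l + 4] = -42*l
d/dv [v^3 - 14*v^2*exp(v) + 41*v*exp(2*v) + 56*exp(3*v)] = -14*v^2*exp(v) + 3*v^2 + 82*v*exp(2*v) - 28*v*exp(v) + 168*exp(3*v) + 41*exp(2*v)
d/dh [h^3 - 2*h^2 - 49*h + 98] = 3*h^2 - 4*h - 49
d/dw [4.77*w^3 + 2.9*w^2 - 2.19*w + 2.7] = 14.31*w^2 + 5.8*w - 2.19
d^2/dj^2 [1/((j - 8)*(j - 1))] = 2*((j - 8)^2 + (j - 8)*(j - 1) + (j - 1)^2)/((j - 8)^3*(j - 1)^3)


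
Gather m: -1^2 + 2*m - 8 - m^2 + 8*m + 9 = -m^2 + 10*m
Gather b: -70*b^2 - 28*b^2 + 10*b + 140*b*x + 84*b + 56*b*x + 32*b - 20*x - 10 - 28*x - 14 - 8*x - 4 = -98*b^2 + b*(196*x + 126) - 56*x - 28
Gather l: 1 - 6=-5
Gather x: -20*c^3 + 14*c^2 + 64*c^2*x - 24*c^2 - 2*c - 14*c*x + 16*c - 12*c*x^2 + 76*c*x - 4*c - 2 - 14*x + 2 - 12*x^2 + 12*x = -20*c^3 - 10*c^2 + 10*c + x^2*(-12*c - 12) + x*(64*c^2 + 62*c - 2)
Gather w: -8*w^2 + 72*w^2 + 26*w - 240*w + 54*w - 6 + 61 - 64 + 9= 64*w^2 - 160*w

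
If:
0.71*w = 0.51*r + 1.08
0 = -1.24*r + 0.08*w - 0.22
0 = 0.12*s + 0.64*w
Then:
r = -0.08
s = -7.79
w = 1.46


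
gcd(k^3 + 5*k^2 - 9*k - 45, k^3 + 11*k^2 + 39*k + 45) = k^2 + 8*k + 15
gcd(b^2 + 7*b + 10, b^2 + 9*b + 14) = b + 2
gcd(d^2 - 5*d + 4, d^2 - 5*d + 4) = d^2 - 5*d + 4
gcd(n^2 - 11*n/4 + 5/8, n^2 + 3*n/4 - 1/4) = n - 1/4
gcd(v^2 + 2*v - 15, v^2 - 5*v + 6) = v - 3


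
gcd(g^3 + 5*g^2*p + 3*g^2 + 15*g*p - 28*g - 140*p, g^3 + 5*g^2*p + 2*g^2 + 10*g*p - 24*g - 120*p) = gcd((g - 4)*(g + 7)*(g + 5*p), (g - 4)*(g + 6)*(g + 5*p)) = g^2 + 5*g*p - 4*g - 20*p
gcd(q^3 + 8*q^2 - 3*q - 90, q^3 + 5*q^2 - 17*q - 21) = q - 3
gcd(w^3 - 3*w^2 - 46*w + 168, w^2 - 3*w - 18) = w - 6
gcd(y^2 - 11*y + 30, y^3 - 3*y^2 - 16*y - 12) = y - 6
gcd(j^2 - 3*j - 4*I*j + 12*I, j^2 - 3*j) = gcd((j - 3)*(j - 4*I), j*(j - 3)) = j - 3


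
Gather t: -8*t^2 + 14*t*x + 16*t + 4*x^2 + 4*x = -8*t^2 + t*(14*x + 16) + 4*x^2 + 4*x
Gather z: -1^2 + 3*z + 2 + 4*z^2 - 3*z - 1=4*z^2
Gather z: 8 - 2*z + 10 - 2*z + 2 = 20 - 4*z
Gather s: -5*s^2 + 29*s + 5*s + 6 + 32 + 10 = -5*s^2 + 34*s + 48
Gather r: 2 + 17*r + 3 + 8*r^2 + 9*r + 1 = 8*r^2 + 26*r + 6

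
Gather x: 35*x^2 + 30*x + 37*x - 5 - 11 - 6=35*x^2 + 67*x - 22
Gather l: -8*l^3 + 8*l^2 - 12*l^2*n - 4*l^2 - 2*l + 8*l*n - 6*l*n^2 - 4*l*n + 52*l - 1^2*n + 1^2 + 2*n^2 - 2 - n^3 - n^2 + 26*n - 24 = -8*l^3 + l^2*(4 - 12*n) + l*(-6*n^2 + 4*n + 50) - n^3 + n^2 + 25*n - 25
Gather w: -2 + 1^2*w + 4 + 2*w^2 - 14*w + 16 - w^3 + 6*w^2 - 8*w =-w^3 + 8*w^2 - 21*w + 18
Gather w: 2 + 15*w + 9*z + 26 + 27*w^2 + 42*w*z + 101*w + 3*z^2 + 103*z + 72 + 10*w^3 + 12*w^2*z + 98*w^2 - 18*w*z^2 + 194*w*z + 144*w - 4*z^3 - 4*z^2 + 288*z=10*w^3 + w^2*(12*z + 125) + w*(-18*z^2 + 236*z + 260) - 4*z^3 - z^2 + 400*z + 100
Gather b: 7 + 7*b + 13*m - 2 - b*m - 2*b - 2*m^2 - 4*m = b*(5 - m) - 2*m^2 + 9*m + 5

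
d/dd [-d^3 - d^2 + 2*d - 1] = -3*d^2 - 2*d + 2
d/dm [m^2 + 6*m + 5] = 2*m + 6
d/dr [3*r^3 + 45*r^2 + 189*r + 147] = 9*r^2 + 90*r + 189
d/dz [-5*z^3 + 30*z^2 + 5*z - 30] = -15*z^2 + 60*z + 5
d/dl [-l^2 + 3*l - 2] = 3 - 2*l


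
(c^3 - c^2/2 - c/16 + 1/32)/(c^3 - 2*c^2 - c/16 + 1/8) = (c - 1/2)/(c - 2)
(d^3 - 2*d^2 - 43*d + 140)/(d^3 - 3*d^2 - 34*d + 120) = (d + 7)/(d + 6)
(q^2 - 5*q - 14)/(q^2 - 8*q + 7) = (q + 2)/(q - 1)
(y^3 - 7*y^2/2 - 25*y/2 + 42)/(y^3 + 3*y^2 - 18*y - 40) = (2*y^2 + y - 21)/(2*(y^2 + 7*y + 10))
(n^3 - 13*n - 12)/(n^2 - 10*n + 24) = (n^2 + 4*n + 3)/(n - 6)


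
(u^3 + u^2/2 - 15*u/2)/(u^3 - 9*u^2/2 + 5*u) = (u + 3)/(u - 2)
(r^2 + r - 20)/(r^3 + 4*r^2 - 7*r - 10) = (r - 4)/(r^2 - r - 2)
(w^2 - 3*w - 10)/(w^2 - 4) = (w - 5)/(w - 2)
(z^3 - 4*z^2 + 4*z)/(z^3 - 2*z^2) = (z - 2)/z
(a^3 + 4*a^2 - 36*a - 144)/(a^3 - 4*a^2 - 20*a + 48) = (a + 6)/(a - 2)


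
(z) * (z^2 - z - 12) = z^3 - z^2 - 12*z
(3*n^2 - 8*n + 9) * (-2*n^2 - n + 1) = -6*n^4 + 13*n^3 - 7*n^2 - 17*n + 9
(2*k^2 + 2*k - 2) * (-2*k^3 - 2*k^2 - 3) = -4*k^5 - 8*k^4 - 2*k^2 - 6*k + 6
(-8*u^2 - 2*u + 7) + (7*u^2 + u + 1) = -u^2 - u + 8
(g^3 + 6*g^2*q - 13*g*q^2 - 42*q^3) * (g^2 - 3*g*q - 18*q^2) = g^5 + 3*g^4*q - 49*g^3*q^2 - 111*g^2*q^3 + 360*g*q^4 + 756*q^5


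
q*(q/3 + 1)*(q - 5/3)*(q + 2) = q^4/3 + 10*q^3/9 - 7*q^2/9 - 10*q/3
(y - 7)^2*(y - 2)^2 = y^4 - 18*y^3 + 109*y^2 - 252*y + 196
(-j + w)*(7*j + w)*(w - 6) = -7*j^2*w + 42*j^2 + 6*j*w^2 - 36*j*w + w^3 - 6*w^2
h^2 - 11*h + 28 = (h - 7)*(h - 4)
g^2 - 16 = (g - 4)*(g + 4)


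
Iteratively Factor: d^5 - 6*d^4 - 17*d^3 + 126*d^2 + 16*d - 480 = (d + 4)*(d^4 - 10*d^3 + 23*d^2 + 34*d - 120) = (d - 4)*(d + 4)*(d^3 - 6*d^2 - d + 30) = (d - 4)*(d + 2)*(d + 4)*(d^2 - 8*d + 15) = (d - 5)*(d - 4)*(d + 2)*(d + 4)*(d - 3)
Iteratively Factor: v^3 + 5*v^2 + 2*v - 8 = (v - 1)*(v^2 + 6*v + 8) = (v - 1)*(v + 4)*(v + 2)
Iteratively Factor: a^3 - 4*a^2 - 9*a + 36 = (a + 3)*(a^2 - 7*a + 12) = (a - 3)*(a + 3)*(a - 4)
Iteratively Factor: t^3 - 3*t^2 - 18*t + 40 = (t - 5)*(t^2 + 2*t - 8) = (t - 5)*(t - 2)*(t + 4)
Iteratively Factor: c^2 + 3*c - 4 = (c + 4)*(c - 1)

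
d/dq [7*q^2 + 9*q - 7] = 14*q + 9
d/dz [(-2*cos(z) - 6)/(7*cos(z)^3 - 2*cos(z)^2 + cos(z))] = 2*(-14*cos(z)^3 - 61*cos(z)^2 + 12*cos(z) - 3)*sin(z)/((7*sin(z)^2 + 2*cos(z) - 8)^2*cos(z)^2)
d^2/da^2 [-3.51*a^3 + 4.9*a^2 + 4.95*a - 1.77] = 9.8 - 21.06*a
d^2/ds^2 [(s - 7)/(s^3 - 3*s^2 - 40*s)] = 2*(3*s^5 - 51*s^4 + 217*s^3 + 651*s^2 - 2520*s - 11200)/(s^3*(s^6 - 9*s^5 - 93*s^4 + 693*s^3 + 3720*s^2 - 14400*s - 64000))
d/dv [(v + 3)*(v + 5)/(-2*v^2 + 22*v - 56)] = (19*v^2 - 26*v - 389)/(2*(v^4 - 22*v^3 + 177*v^2 - 616*v + 784))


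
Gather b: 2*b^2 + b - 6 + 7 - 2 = 2*b^2 + b - 1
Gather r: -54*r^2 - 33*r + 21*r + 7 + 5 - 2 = -54*r^2 - 12*r + 10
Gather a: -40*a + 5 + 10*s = -40*a + 10*s + 5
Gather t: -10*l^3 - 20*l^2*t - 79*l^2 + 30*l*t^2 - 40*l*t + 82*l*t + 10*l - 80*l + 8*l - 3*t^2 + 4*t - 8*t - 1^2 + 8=-10*l^3 - 79*l^2 - 62*l + t^2*(30*l - 3) + t*(-20*l^2 + 42*l - 4) + 7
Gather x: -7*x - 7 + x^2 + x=x^2 - 6*x - 7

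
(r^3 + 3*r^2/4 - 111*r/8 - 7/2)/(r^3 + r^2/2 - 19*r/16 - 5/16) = 2*(2*r^2 + r - 28)/(4*r^2 + r - 5)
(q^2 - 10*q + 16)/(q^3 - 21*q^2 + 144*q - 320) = (q - 2)/(q^2 - 13*q + 40)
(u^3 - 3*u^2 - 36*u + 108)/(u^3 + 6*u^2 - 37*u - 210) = (u^2 + 3*u - 18)/(u^2 + 12*u + 35)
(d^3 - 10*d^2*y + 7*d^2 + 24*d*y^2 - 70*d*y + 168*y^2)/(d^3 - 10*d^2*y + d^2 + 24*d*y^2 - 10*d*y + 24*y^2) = (d + 7)/(d + 1)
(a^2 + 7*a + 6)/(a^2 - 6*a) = (a^2 + 7*a + 6)/(a*(a - 6))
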